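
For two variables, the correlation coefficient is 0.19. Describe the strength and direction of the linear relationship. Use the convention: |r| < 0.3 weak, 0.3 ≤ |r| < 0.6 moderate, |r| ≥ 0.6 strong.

weak positive

r = 0.19 > 0 so the relationship is positive.
|r| = 0.19, which falls in the weak range.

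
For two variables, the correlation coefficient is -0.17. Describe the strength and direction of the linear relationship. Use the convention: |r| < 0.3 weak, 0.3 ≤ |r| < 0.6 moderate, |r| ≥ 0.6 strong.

r = -0.17 < 0 so the relationship is negative.
|r| = 0.17, which falls in the weak range.

weak negative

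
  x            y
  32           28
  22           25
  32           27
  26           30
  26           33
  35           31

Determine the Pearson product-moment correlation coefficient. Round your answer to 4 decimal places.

n = 6, Σx = 173, Σy = 174, Σx² = 5109, Σy² = 5088, Σxy = 5033
nΣxy − ΣxΣy = 30198 − 30102 = 96
nΣx² − (Σx)² = 30654 − 29929 = 725; nΣy² − (Σy)² = 30528 − 30276 = 252
r = 96 / √(725 × 252) = 96 / 427.4342 ≈ 0.2246

0.2246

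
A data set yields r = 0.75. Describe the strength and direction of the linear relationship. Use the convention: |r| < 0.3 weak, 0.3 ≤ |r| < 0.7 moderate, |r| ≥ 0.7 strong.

r = 0.75 > 0 so the relationship is positive.
|r| = 0.75, which falls in the strong range.

strong positive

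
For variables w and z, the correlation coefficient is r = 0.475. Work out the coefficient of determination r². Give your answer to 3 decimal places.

0.226

r² = (0.475)² = 0.226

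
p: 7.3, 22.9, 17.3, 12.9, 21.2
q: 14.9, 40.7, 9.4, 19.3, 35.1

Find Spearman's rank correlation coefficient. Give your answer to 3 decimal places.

Rank p: 1, 5, 3, 2, 4
Rank q: 2, 5, 1, 3, 4
d = rank(p) − rank(q): -1, 0, 2, -1, 0; Σd² = 6
ρ = 1 − 6Σd² / [n(n²−1)] = 1 − 6×6 / (5×24) = 1 − 36/120 ≈ 0.700

0.700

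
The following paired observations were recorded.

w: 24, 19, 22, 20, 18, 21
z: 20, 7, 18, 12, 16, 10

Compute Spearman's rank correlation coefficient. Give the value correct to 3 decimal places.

Rank w: 6, 2, 5, 3, 1, 4
Rank z: 6, 1, 5, 3, 4, 2
d = rank(w) − rank(z): 0, 1, 0, 0, -3, 2; Σd² = 14
ρ = 1 − 6Σd² / [n(n²−1)] = 1 − 6×14 / (6×35) = 1 − 84/210 ≈ 0.600

0.600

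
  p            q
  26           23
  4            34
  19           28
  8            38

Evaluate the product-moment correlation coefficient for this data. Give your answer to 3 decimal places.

-0.916

n = 4, Σp = 57, Σq = 123, Σp² = 1117, Σq² = 3913, Σpq = 1570
nΣpq − ΣpΣq = 6280 − 7011 = -731
nΣp² − (Σp)² = 4468 − 3249 = 1219; nΣq² − (Σq)² = 15652 − 15129 = 523
r = -731 / √(1219 × 523) = -731 / 798.4591 ≈ -0.916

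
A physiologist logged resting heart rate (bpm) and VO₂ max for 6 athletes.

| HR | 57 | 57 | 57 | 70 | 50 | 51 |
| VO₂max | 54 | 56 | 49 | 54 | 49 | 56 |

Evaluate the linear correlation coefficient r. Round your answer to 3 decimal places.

n = 6, Σx = 342, Σy = 318, Σx² = 19748, Σy² = 16906, Σxy = 18149
nΣxy − ΣxΣy = 108894 − 108756 = 138
nΣx² − (Σx)² = 118488 − 116964 = 1524; nΣy² − (Σy)² = 101436 − 101124 = 312
r = 138 / √(1524 × 312) = 138 / 689.5564 ≈ 0.200

0.200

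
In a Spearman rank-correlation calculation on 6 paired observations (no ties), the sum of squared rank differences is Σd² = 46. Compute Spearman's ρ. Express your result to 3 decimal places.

-0.314

ρ = 1 − 6Σd² / [n(n²−1)] = 1 − 6×46 / (6×35)
  = 1 − 276/210 = 1 − 1.3143 ≈ -0.314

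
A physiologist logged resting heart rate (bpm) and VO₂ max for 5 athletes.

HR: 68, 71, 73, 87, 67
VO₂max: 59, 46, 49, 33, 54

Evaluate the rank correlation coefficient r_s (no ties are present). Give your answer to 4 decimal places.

Rank HR: 2, 3, 4, 5, 1
Rank VO₂max: 5, 2, 3, 1, 4
d = rank(HR) − rank(VO₂max): -3, 1, 1, 4, -3; Σd² = 36
ρ = 1 − 6Σd² / [n(n²−1)] = 1 − 6×36 / (5×24) = 1 − 216/120 ≈ -0.8000

-0.8000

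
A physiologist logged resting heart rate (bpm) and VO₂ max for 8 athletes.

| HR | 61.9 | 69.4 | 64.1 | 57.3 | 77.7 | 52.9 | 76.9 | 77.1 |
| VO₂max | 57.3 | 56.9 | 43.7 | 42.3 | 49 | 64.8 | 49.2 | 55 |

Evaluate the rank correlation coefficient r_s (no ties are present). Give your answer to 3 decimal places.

Rank HR: 3, 5, 4, 2, 8, 1, 6, 7
Rank VO₂max: 7, 6, 2, 1, 3, 8, 4, 5
d = rank(HR) − rank(VO₂max): -4, -1, 2, 1, 5, -7, 2, 2; Σd² = 104
ρ = 1 − 6Σd² / [n(n²−1)] = 1 − 6×104 / (8×63) = 1 − 624/504 ≈ -0.238

-0.238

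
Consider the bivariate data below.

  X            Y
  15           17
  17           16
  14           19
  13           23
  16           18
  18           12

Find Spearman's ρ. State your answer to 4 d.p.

Rank X: 3, 5, 2, 1, 4, 6
Rank Y: 3, 2, 5, 6, 4, 1
d = rank(X) − rank(Y): 0, 3, -3, -5, 0, 5; Σd² = 68
ρ = 1 − 6Σd² / [n(n²−1)] = 1 − 6×68 / (6×35) = 1 − 408/210 ≈ -0.9429

-0.9429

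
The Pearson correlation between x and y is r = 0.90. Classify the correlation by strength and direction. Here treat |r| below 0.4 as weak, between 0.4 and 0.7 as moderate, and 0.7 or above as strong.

r = 0.90 > 0 so the relationship is positive.
|r| = 0.90, which falls in the strong range.

strong positive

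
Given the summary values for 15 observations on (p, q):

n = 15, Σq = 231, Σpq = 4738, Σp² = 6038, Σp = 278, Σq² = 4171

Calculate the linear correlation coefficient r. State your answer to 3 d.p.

0.620

r = (nΣpq − ΣpΣq) / √[(nΣp² − (Σp)²)(nΣq² − (Σq)²)]
Numerator: 15×4738 − 278×231 = 6852
Denominator: √[(90570 − 77284)(62565 − 53361)] = √[13286 × 9204] = 11058.2252
r = 6852 / 11058.2252 ≈ 0.620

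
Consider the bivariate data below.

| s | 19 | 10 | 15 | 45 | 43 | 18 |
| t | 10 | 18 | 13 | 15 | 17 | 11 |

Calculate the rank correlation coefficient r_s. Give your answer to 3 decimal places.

-0.143

Rank s: 4, 1, 2, 6, 5, 3
Rank t: 1, 6, 3, 4, 5, 2
d = rank(s) − rank(t): 3, -5, -1, 2, 0, 1; Σd² = 40
ρ = 1 − 6Σd² / [n(n²−1)] = 1 − 6×40 / (6×35) = 1 − 240/210 ≈ -0.143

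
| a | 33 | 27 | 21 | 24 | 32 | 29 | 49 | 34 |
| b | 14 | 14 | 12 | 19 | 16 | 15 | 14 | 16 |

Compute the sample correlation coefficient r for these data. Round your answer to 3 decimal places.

n = 8, Σa = 249, Σb = 120, Σa² = 8257, Σb² = 1830, Σab = 3725
nΣab − ΣaΣb = 29800 − 29880 = -80
nΣa² − (Σa)² = 66056 − 62001 = 4055; nΣb² − (Σb)² = 14640 − 14400 = 240
r = -80 / √(4055 × 240) = -80 / 986.5090 ≈ -0.081

-0.081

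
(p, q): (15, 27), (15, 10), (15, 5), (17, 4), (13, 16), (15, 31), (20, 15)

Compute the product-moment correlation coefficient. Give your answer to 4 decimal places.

n = 7, Σp = 110, Σq = 108, Σp² = 1758, Σq² = 2312, Σpq = 1671
nΣpq − ΣpΣq = 11697 − 11880 = -183
nΣp² − (Σp)² = 12306 − 12100 = 206; nΣq² − (Σq)² = 16184 − 11664 = 4520
r = -183 / √(206 × 4520) = -183 / 964.9456 ≈ -0.1896

-0.1896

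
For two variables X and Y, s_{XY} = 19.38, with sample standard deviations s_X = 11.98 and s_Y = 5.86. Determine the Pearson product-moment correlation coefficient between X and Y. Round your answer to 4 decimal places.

r = Cov(X,Y) / (s_X · s_Y) = 19.38 / (11.98 × 5.86)
  = 19.38 / 70.2028 ≈ 0.2761

0.2761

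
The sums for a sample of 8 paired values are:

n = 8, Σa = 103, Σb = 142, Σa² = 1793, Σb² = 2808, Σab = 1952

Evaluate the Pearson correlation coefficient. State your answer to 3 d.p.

r = (nΣab − ΣaΣb) / √[(nΣa² − (Σa)²)(nΣb² − (Σb)²)]
Numerator: 8×1952 − 103×142 = 990
Denominator: √[(14344 − 10609)(22464 − 20164)] = √[3735 × 2300] = 2930.9555
r = 990 / 2930.9555 ≈ 0.338

0.338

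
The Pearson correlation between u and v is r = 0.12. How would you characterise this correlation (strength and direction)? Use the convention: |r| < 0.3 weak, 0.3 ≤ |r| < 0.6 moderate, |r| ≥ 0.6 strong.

weak positive

r = 0.12 > 0 so the relationship is positive.
|r| = 0.12, which falls in the weak range.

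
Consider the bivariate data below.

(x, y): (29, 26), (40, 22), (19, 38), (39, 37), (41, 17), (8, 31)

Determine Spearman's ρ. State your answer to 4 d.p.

Rank x: 3, 5, 2, 4, 6, 1
Rank y: 3, 2, 6, 5, 1, 4
d = rank(x) − rank(y): 0, 3, -4, -1, 5, -3; Σd² = 60
ρ = 1 − 6Σd² / [n(n²−1)] = 1 − 6×60 / (6×35) = 1 − 360/210 ≈ -0.7143

-0.7143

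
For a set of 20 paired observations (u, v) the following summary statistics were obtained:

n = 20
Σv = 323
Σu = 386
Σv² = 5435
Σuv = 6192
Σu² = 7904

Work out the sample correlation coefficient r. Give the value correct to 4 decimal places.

r = (nΣuv − ΣuΣv) / √[(nΣu² − (Σu)²)(nΣv² − (Σv)²)]
Numerator: 20×6192 − 386×323 = -838
Denominator: √[(158080 − 148996)(108700 − 104329)] = √[9084 × 4371] = 6301.2827
r = -838 / 6301.2827 ≈ -0.1330

-0.1330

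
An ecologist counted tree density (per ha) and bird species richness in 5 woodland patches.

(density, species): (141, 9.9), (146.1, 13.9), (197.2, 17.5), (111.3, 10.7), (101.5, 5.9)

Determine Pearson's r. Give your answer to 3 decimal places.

0.909

n = 5, Σx = 697.1, Σy = 57.9, Σx² = 102803.99, Σy² = 746.77, Σxy = 8667.45
nΣxy − ΣxΣy = 43337.25 − 40362.09 = 2975.16
nΣx² − (Σx)² = 514019.95 − 485948.41 = 28071.54; nΣy² − (Σy)² = 3733.85 − 3352.41 = 381.44
r = 2975.16 / √(28071.54 × 381.44) = 2975.16 / 3272.2482 ≈ 0.909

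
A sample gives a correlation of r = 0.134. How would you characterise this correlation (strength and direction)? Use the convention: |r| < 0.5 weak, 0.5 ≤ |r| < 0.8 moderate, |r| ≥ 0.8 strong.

weak positive

r = 0.134 > 0 so the relationship is positive.
|r| = 0.134, which falls in the weak range.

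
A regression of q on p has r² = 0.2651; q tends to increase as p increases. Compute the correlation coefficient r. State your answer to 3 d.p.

|r| = √0.2651 = 0.515
The association is positive, so r = 0.515.

0.515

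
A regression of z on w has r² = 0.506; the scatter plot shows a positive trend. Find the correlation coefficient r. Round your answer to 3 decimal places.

|r| = √0.506 = 0.711
The association is positive, so r = 0.711.

0.711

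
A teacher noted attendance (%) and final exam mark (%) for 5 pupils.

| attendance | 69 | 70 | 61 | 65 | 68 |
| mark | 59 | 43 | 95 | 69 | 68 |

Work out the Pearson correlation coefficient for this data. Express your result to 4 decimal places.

-0.9409

n = 5, Σx = 333, Σy = 334, Σx² = 22231, Σy² = 23740, Σxy = 21985
nΣxy − ΣxΣy = 109925 − 111222 = -1297
nΣx² − (Σx)² = 111155 − 110889 = 266; nΣy² − (Σy)² = 118700 − 111556 = 7144
r = -1297 / √(266 × 7144) = -1297 / 1378.5151 ≈ -0.9409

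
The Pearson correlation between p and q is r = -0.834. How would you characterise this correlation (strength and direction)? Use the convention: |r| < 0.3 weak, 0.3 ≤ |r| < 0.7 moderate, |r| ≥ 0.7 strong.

r = -0.834 < 0 so the relationship is negative.
|r| = 0.834, which falls in the strong range.

strong negative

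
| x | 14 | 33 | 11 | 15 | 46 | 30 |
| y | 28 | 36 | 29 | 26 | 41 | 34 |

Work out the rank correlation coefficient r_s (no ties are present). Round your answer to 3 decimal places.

Rank x: 2, 5, 1, 3, 6, 4
Rank y: 2, 5, 3, 1, 6, 4
d = rank(x) − rank(y): 0, 0, -2, 2, 0, 0; Σd² = 8
ρ = 1 − 6Σd² / [n(n²−1)] = 1 − 6×8 / (6×35) = 1 − 48/210 ≈ 0.771

0.771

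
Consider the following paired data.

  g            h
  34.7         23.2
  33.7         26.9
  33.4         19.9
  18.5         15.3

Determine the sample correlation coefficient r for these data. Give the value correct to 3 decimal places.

n = 4, Σg = 120.3, Σh = 85.3, Σg² = 3797.59, Σh² = 1891.95, Σgh = 2659.28
nΣgh − ΣgΣh = 10637.12 − 10261.59 = 375.53
nΣg² − (Σg)² = 15190.36 − 14472.09 = 718.27; nΣh² − (Σh)² = 7567.8 − 7276.09 = 291.71
r = 375.53 / √(718.27 × 291.71) = 375.53 / 457.7407 ≈ 0.820

0.820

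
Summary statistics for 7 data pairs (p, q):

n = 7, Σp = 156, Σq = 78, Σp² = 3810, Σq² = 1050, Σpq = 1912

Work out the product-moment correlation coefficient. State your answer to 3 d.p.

r = (nΣpq − ΣpΣq) / √[(nΣp² − (Σp)²)(nΣq² − (Σq)²)]
Numerator: 7×1912 − 156×78 = 1216
Denominator: √[(26670 − 24336)(7350 − 6084)] = √[2334 × 1266] = 1718.9660
r = 1216 / 1718.9660 ≈ 0.707

0.707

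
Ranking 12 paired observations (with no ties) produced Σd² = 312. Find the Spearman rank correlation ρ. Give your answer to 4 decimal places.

ρ = 1 − 6Σd² / [n(n²−1)] = 1 − 6×312 / (12×143)
  = 1 − 1872/1716 = 1 − 1.09091 ≈ -0.0909

-0.0909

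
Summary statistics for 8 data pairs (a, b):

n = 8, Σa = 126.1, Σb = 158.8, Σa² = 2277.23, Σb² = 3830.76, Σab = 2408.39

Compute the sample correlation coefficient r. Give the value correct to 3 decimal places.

-0.214

r = (nΣab − ΣaΣb) / √[(nΣa² − (Σa)²)(nΣb² − (Σb)²)]
Numerator: 8×2408.39 − 126.1×158.8 = -757.56
Denominator: √[(18217.84 − 15901.21)(30646.08 − 25217.44)] = √[2316.63 × 5428.64] = 3546.2868
r = -757.56 / 3546.2868 ≈ -0.214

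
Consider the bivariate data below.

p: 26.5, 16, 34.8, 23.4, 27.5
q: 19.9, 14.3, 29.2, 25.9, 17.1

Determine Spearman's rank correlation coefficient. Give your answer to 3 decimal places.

Rank p: 3, 1, 5, 2, 4
Rank q: 3, 1, 5, 4, 2
d = rank(p) − rank(q): 0, 0, 0, -2, 2; Σd² = 8
ρ = 1 − 6Σd² / [n(n²−1)] = 1 − 6×8 / (5×24) = 1 − 48/120 ≈ 0.600

0.600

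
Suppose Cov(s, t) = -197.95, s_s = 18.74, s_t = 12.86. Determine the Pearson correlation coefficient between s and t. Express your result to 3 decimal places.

r = Cov(s,t) / (s_s · s_t) = -197.95 / (18.74 × 12.86)
  = -197.95 / 240.9964 ≈ -0.821

-0.821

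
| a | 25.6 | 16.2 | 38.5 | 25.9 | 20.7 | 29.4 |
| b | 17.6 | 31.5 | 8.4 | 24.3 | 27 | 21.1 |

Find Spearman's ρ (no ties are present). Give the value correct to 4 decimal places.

-0.8286

Rank a: 3, 1, 6, 4, 2, 5
Rank b: 2, 6, 1, 4, 5, 3
d = rank(a) − rank(b): 1, -5, 5, 0, -3, 2; Σd² = 64
ρ = 1 − 6Σd² / [n(n²−1)] = 1 − 6×64 / (6×35) = 1 − 384/210 ≈ -0.8286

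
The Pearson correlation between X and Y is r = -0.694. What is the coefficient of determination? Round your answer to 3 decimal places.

0.482

r² = (-0.694)² = 0.482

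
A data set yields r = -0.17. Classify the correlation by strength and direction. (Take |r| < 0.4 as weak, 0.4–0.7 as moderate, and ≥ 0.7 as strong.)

weak negative

r = -0.17 < 0 so the relationship is negative.
|r| = 0.17, which falls in the weak range.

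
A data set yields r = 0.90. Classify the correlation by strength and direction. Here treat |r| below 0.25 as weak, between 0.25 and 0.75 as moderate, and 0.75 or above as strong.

strong positive

r = 0.90 > 0 so the relationship is positive.
|r| = 0.90, which falls in the strong range.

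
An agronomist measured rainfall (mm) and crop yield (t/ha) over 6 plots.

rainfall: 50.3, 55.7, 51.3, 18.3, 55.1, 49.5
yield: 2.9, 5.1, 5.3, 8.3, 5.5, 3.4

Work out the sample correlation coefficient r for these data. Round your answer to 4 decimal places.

n = 6, Σx = 280.2, Σy = 30.5, Σx² = 14085.42, Σy² = 173.21, Σxy = 1325.07
nΣxy − ΣxΣy = 7950.42 − 8546.1 = -595.68
nΣx² − (Σx)² = 84512.52 − 78512.04 = 6000.48; nΣy² − (Σy)² = 1039.26 − 930.25 = 109.01
r = -595.68 / √(6000.48 × 109.01) = -595.68 / 808.7721 ≈ -0.7365

-0.7365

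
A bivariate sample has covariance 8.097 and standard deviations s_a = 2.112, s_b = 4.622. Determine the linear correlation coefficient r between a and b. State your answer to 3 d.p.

0.829

r = Cov(a,b) / (s_a · s_b) = 8.097 / (2.112 × 4.622)
  = 8.097 / 9.7617 ≈ 0.829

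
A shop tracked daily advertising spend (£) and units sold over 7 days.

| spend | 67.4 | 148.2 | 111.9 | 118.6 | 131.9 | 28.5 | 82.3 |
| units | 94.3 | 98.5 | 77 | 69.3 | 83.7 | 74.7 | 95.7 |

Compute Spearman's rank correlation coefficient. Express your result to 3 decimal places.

0.286

Rank spend: 2, 7, 4, 5, 6, 1, 3
Rank units: 5, 7, 3, 1, 4, 2, 6
d = rank(spend) − rank(units): -3, 0, 1, 4, 2, -1, -3; Σd² = 40
ρ = 1 − 6Σd² / [n(n²−1)] = 1 − 6×40 / (7×48) = 1 − 240/336 ≈ 0.286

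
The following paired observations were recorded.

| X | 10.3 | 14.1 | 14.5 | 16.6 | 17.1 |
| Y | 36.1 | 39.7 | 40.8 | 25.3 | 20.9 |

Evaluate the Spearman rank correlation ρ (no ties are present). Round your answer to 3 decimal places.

-0.600

Rank X: 1, 2, 3, 4, 5
Rank Y: 3, 4, 5, 2, 1
d = rank(X) − rank(Y): -2, -2, -2, 2, 4; Σd² = 32
ρ = 1 − 6Σd² / [n(n²−1)] = 1 − 6×32 / (5×24) = 1 − 192/120 ≈ -0.600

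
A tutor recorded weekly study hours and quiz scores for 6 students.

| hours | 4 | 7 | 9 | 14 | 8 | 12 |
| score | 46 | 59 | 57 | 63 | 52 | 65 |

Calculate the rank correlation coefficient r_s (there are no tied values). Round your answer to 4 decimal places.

Rank hours: 1, 2, 4, 6, 3, 5
Rank score: 1, 4, 3, 5, 2, 6
d = rank(hours) − rank(score): 0, -2, 1, 1, 1, -1; Σd² = 8
ρ = 1 − 6Σd² / [n(n²−1)] = 1 − 6×8 / (6×35) = 1 − 48/210 ≈ 0.7714

0.7714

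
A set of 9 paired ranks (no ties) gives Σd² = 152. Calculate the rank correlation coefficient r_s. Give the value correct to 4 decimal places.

-0.2667

ρ = 1 − 6Σd² / [n(n²−1)] = 1 − 6×152 / (9×80)
  = 1 − 912/720 = 1 − 1.26667 ≈ -0.2667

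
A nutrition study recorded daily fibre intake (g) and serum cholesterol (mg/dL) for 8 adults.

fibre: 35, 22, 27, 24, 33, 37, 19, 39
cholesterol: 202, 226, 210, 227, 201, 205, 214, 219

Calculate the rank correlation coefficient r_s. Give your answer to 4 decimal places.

-0.4048

Rank fibre: 6, 2, 4, 3, 5, 7, 1, 8
Rank cholesterol: 2, 7, 4, 8, 1, 3, 5, 6
d = rank(fibre) − rank(cholesterol): 4, -5, 0, -5, 4, 4, -4, 2; Σd² = 118
ρ = 1 − 6Σd² / [n(n²−1)] = 1 − 6×118 / (8×63) = 1 − 708/504 ≈ -0.4048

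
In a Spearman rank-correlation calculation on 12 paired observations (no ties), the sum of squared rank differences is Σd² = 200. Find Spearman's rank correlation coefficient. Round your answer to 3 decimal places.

ρ = 1 − 6Σd² / [n(n²−1)] = 1 − 6×200 / (12×143)
  = 1 − 1200/1716 = 1 − 0.6993 ≈ 0.301

0.301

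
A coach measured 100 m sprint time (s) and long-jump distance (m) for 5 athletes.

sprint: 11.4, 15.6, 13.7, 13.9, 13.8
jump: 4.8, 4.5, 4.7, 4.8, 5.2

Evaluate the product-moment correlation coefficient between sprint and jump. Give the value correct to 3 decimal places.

n = 5, Σx = 68.4, Σy = 24, Σx² = 944.66, Σy² = 115.46, Σxy = 327.79
nΣxy − ΣxΣy = 1638.95 − 1641.6 = -2.65
nΣx² − (Σx)² = 4723.3 − 4678.56 = 44.74; nΣy² − (Σy)² = 577.3 − 576 = 1.3
r = -2.65 / √(44.74 × 1.3) = -2.65 / 7.6264 ≈ -0.347

-0.347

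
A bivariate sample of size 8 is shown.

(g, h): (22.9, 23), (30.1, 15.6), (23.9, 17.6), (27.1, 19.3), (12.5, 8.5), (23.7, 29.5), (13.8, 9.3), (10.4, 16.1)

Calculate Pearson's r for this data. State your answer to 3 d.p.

0.530

n = 8, Σg = 164.4, Σh = 138.9, Σg² = 3752.58, Σh² = 2742.81, Σgh = 3041.11
nΣgh − ΣgΣh = 24328.88 − 22835.16 = 1493.72
nΣg² − (Σg)² = 30020.64 − 27027.36 = 2993.28; nΣh² − (Σh)² = 21942.48 − 19293.21 = 2649.27
r = 1493.72 / √(2993.28 × 2649.27) = 1493.72 / 2816.0268 ≈ 0.530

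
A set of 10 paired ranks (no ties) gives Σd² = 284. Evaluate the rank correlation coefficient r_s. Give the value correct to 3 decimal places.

-0.721

ρ = 1 − 6Σd² / [n(n²−1)] = 1 − 6×284 / (10×99)
  = 1 − 1704/990 = 1 − 1.7212 ≈ -0.721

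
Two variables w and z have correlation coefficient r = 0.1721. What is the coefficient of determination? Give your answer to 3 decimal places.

r² = (0.1721)² = 0.030

0.030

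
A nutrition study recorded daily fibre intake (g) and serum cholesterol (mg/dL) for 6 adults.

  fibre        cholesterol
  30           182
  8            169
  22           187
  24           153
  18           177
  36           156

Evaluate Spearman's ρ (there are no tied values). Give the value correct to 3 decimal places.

Rank fibre: 5, 1, 3, 4, 2, 6
Rank cholesterol: 5, 3, 6, 1, 4, 2
d = rank(fibre) − rank(cholesterol): 0, -2, -3, 3, -2, 4; Σd² = 42
ρ = 1 − 6Σd² / [n(n²−1)] = 1 − 6×42 / (6×35) = 1 − 252/210 ≈ -0.200

-0.200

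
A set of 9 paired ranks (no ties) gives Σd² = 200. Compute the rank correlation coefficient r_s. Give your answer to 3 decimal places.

-0.667

ρ = 1 − 6Σd² / [n(n²−1)] = 1 − 6×200 / (9×80)
  = 1 − 1200/720 = 1 − 1.6667 ≈ -0.667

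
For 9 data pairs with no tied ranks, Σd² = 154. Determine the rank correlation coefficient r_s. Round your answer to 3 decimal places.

-0.283

ρ = 1 − 6Σd² / [n(n²−1)] = 1 − 6×154 / (9×80)
  = 1 − 924/720 = 1 − 1.2833 ≈ -0.283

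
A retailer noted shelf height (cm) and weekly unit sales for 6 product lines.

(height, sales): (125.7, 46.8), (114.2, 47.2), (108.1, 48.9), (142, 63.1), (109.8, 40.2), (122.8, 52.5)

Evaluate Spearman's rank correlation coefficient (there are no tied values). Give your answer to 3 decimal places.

Rank height: 5, 3, 1, 6, 2, 4
Rank sales: 2, 3, 4, 6, 1, 5
d = rank(height) − rank(sales): 3, 0, -3, 0, 1, -1; Σd² = 20
ρ = 1 − 6Σd² / [n(n²−1)] = 1 − 6×20 / (6×35) = 1 − 120/210 ≈ 0.429

0.429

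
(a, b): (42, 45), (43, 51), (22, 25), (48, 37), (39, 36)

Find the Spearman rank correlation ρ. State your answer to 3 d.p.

Rank a: 3, 4, 1, 5, 2
Rank b: 4, 5, 1, 3, 2
d = rank(a) − rank(b): -1, -1, 0, 2, 0; Σd² = 6
ρ = 1 − 6Σd² / [n(n²−1)] = 1 − 6×6 / (5×24) = 1 − 36/120 ≈ 0.700

0.700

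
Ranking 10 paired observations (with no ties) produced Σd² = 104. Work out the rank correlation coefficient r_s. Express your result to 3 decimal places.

0.370

ρ = 1 − 6Σd² / [n(n²−1)] = 1 − 6×104 / (10×99)
  = 1 − 624/990 = 1 − 0.6303 ≈ 0.370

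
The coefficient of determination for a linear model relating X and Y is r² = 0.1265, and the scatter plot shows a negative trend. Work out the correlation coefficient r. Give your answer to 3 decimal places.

|r| = √0.1265 = 0.356
The association is negative, so r = −0.356.

-0.356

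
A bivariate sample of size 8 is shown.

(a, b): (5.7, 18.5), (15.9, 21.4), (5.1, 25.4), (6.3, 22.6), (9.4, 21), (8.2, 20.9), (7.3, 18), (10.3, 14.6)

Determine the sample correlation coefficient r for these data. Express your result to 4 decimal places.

-0.2051

n = 8, Σa = 68.2, Σb = 162.4, Σa² = 665.98, Σb² = 3371.1, Σab = 1368.19
nΣab − ΣaΣb = 10945.52 − 11075.68 = -130.16
nΣa² − (Σa)² = 5327.84 − 4651.24 = 676.6; nΣb² − (Σb)² = 26968.8 − 26373.76 = 595.04
r = -130.16 / √(676.6 × 595.04) = -130.16 / 634.5109 ≈ -0.2051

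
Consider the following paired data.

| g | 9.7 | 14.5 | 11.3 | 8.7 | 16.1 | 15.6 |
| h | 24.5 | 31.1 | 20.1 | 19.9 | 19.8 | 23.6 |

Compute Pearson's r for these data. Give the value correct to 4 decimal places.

n = 6, Σg = 75.9, Σh = 139, Σg² = 1010.29, Σh² = 3316.48, Σgh = 1775.8
nΣgh − ΣgΣh = 10654.8 − 10550.1 = 104.7
nΣg² − (Σg)² = 6061.74 − 5760.81 = 300.93; nΣh² − (Σh)² = 19898.88 − 19321 = 577.88
r = 104.7 / √(300.93 × 577.88) = 104.7 / 417.0149 ≈ 0.2511

0.2511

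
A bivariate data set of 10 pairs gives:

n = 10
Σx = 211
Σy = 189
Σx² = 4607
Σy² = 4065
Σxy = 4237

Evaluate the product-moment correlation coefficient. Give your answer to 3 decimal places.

r = (nΣxy − ΣxΣy) / √[(nΣx² − (Σx)²)(nΣy² − (Σy)²)]
Numerator: 10×4237 − 211×189 = 2491
Denominator: √[(46070 − 44521)(40650 − 35721)] = √[1549 × 4929] = 2763.1542
r = 2491 / 2763.1542 ≈ 0.902

0.902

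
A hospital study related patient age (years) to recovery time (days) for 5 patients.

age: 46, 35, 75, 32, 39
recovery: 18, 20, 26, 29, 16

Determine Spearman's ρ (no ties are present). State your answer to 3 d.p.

-0.300

Rank age: 4, 2, 5, 1, 3
Rank recovery: 2, 3, 4, 5, 1
d = rank(age) − rank(recovery): 2, -1, 1, -4, 2; Σd² = 26
ρ = 1 − 6Σd² / [n(n²−1)] = 1 − 6×26 / (5×24) = 1 − 156/120 ≈ -0.300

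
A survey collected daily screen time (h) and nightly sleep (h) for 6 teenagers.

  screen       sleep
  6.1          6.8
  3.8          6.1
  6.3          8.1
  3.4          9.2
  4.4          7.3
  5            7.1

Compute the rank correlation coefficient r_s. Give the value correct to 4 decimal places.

-0.0857

Rank screen: 5, 2, 6, 1, 3, 4
Rank sleep: 2, 1, 5, 6, 4, 3
d = rank(screen) − rank(sleep): 3, 1, 1, -5, -1, 1; Σd² = 38
ρ = 1 − 6Σd² / [n(n²−1)] = 1 − 6×38 / (6×35) = 1 − 228/210 ≈ -0.0857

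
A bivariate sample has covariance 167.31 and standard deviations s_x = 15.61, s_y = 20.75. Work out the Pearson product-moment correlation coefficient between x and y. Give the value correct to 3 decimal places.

0.517

r = Cov(x,y) / (s_x · s_y) = 167.31 / (15.61 × 20.75)
  = 167.31 / 323.9075 ≈ 0.517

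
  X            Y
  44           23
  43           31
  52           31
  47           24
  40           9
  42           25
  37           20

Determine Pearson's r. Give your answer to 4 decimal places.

n = 7, ΣX = 305, ΣY = 163, ΣX² = 13431, ΣY² = 4133, ΣXY = 7235
nΣXY − ΣXΣY = 50645 − 49715 = 930
nΣX² − (ΣX)² = 94017 − 93025 = 992; nΣY² − (ΣY)² = 28931 − 26569 = 2362
r = 930 / √(992 × 2362) = 930 / 1530.7201 ≈ 0.6076

0.6076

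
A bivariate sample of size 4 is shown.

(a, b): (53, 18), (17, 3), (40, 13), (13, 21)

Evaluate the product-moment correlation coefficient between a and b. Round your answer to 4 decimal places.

n = 4, Σa = 123, Σb = 55, Σa² = 4867, Σb² = 943, Σab = 1798
nΣab − ΣaΣb = 7192 − 6765 = 427
nΣa² − (Σa)² = 19468 − 15129 = 4339; nΣb² − (Σb)² = 3772 − 3025 = 747
r = 427 / √(4339 × 747) = 427 / 1800.3425 ≈ 0.2372

0.2372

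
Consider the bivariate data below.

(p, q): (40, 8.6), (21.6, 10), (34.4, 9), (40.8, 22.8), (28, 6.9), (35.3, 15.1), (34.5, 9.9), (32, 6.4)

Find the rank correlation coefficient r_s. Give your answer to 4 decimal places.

0.4524

Rank p: 7, 1, 4, 8, 2, 6, 5, 3
Rank q: 3, 6, 4, 8, 2, 7, 5, 1
d = rank(p) − rank(q): 4, -5, 0, 0, 0, -1, 0, 2; Σd² = 46
ρ = 1 − 6Σd² / [n(n²−1)] = 1 − 6×46 / (8×63) = 1 − 276/504 ≈ 0.4524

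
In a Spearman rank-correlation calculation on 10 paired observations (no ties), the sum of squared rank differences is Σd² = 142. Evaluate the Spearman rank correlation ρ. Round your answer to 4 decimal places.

ρ = 1 − 6Σd² / [n(n²−1)] = 1 − 6×142 / (10×99)
  = 1 − 852/990 = 1 − 0.86061 ≈ 0.1394

0.1394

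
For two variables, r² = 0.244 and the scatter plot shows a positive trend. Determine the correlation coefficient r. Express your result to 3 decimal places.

0.494

|r| = √0.244 = 0.494
The association is positive, so r = 0.494.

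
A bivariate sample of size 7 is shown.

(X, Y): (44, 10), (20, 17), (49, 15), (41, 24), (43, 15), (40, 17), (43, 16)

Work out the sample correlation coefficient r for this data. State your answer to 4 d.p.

n = 7, ΣX = 280, ΣY = 114, ΣX² = 11716, ΣY² = 1960, ΣXY = 4512
nΣXY − ΣXΣY = 31584 − 31920 = -336
nΣX² − (ΣX)² = 82012 − 78400 = 3612; nΣY² − (ΣY)² = 13720 − 12996 = 724
r = -336 / √(3612 × 724) = -336 / 1617.1234 ≈ -0.2078

-0.2078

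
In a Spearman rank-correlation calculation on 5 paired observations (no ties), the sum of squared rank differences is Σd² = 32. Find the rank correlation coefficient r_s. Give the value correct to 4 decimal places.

ρ = 1 − 6Σd² / [n(n²−1)] = 1 − 6×32 / (5×24)
  = 1 − 192/120 = 1 − 1.60000 ≈ -0.6000

-0.6000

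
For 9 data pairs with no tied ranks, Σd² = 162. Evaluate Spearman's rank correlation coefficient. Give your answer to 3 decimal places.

ρ = 1 − 6Σd² / [n(n²−1)] = 1 − 6×162 / (9×80)
  = 1 − 972/720 = 1 − 1.3500 ≈ -0.350

-0.350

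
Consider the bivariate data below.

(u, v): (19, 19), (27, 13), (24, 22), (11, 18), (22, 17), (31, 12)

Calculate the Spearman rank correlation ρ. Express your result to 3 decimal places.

Rank u: 2, 5, 4, 1, 3, 6
Rank v: 5, 2, 6, 4, 3, 1
d = rank(u) − rank(v): -3, 3, -2, -3, 0, 5; Σd² = 56
ρ = 1 − 6Σd² / [n(n²−1)] = 1 − 6×56 / (6×35) = 1 − 336/210 ≈ -0.600

-0.600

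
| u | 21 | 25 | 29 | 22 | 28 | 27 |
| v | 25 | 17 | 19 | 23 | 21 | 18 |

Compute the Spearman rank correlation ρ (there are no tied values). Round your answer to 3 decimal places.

-0.486

Rank u: 1, 3, 6, 2, 5, 4
Rank v: 6, 1, 3, 5, 4, 2
d = rank(u) − rank(v): -5, 2, 3, -3, 1, 2; Σd² = 52
ρ = 1 − 6Σd² / [n(n²−1)] = 1 − 6×52 / (6×35) = 1 − 312/210 ≈ -0.486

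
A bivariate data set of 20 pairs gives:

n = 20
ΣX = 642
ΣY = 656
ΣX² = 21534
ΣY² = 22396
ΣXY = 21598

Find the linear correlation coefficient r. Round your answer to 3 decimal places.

r = (nΣXY − ΣXΣY) / √[(nΣX² − (ΣX)²)(nΣY² − (ΣY)²)]
Numerator: 20×21598 − 642×656 = 10808
Denominator: √[(430680 − 412164)(447920 − 430336)] = √[18516 × 17584] = 18043.9836
r = 10808 / 18043.9836 ≈ 0.599

0.599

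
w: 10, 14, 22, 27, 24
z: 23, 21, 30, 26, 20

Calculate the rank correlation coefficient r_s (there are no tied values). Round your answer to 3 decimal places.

0.100

Rank w: 1, 2, 3, 5, 4
Rank z: 3, 2, 5, 4, 1
d = rank(w) − rank(z): -2, 0, -2, 1, 3; Σd² = 18
ρ = 1 − 6Σd² / [n(n²−1)] = 1 − 6×18 / (5×24) = 1 − 108/120 ≈ 0.100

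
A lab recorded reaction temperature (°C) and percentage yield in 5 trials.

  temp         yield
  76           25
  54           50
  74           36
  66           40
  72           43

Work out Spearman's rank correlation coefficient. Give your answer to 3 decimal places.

-0.900

Rank temp: 5, 1, 4, 2, 3
Rank yield: 1, 5, 2, 3, 4
d = rank(temp) − rank(yield): 4, -4, 2, -1, -1; Σd² = 38
ρ = 1 − 6Σd² / [n(n²−1)] = 1 − 6×38 / (5×24) = 1 − 228/120 ≈ -0.900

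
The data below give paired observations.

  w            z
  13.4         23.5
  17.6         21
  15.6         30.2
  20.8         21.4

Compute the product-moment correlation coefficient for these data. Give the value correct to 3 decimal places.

-0.462

n = 4, Σw = 67.4, Σz = 96.1, Σw² = 1165.32, Σz² = 2363.25, Σwz = 1600.74
nΣwz − ΣwΣz = 6402.96 − 6477.14 = -74.18
nΣw² − (Σw)² = 4661.28 − 4542.76 = 118.52; nΣz² − (Σz)² = 9453 − 9235.21 = 217.79
r = -74.18 / √(118.52 × 217.79) = -74.18 / 160.6626 ≈ -0.462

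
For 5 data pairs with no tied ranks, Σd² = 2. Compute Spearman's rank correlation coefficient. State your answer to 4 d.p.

ρ = 1 − 6Σd² / [n(n²−1)] = 1 − 6×2 / (5×24)
  = 1 − 12/120 = 1 − 0.10000 ≈ 0.9000

0.9000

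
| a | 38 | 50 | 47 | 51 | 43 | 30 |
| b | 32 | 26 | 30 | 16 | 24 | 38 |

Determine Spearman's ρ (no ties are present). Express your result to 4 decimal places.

Rank a: 2, 5, 4, 6, 3, 1
Rank b: 5, 3, 4, 1, 2, 6
d = rank(a) − rank(b): -3, 2, 0, 5, 1, -5; Σd² = 64
ρ = 1 − 6Σd² / [n(n²−1)] = 1 − 6×64 / (6×35) = 1 − 384/210 ≈ -0.8286

-0.8286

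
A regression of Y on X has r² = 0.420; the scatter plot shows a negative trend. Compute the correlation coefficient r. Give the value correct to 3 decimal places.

-0.648

|r| = √0.420 = 0.648
The association is negative, so r = −0.648.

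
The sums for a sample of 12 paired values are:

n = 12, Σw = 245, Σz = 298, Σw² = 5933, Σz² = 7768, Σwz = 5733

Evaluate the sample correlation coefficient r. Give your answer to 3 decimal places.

r = (nΣwz − ΣwΣz) / √[(nΣw² − (Σw)²)(nΣz² − (Σz)²)]
Numerator: 12×5733 − 245×298 = -4214
Denominator: √[(71196 − 60025)(93216 − 88804)] = √[11171 × 4412] = 7020.4310
r = -4214 / 7020.4310 ≈ -0.600

-0.600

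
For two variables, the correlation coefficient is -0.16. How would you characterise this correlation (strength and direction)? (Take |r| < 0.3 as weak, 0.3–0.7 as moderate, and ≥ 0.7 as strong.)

weak negative

r = -0.16 < 0 so the relationship is negative.
|r| = 0.16, which falls in the weak range.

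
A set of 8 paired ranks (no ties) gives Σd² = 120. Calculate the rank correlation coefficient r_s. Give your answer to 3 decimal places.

ρ = 1 − 6Σd² / [n(n²−1)] = 1 − 6×120 / (8×63)
  = 1 − 720/504 = 1 − 1.4286 ≈ -0.429

-0.429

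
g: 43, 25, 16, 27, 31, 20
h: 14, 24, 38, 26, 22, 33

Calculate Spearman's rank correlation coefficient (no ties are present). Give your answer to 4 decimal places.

-0.9429

Rank g: 6, 3, 1, 4, 5, 2
Rank h: 1, 3, 6, 4, 2, 5
d = rank(g) − rank(h): 5, 0, -5, 0, 3, -3; Σd² = 68
ρ = 1 − 6Σd² / [n(n²−1)] = 1 − 6×68 / (6×35) = 1 − 408/210 ≈ -0.9429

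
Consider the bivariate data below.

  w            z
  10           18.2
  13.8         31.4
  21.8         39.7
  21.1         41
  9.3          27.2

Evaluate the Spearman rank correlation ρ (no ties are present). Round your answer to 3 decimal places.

Rank w: 2, 3, 5, 4, 1
Rank z: 1, 3, 4, 5, 2
d = rank(w) − rank(z): 1, 0, 1, -1, -1; Σd² = 4
ρ = 1 − 6Σd² / [n(n²−1)] = 1 − 6×4 / (5×24) = 1 − 24/120 ≈ 0.800

0.800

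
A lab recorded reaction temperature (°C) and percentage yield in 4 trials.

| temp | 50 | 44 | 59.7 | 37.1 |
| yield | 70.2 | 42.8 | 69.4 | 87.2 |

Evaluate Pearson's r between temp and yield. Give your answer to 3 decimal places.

n = 4, Σx = 190.8, Σy = 269.6, Σx² = 9376.5, Σy² = 19180.08, Σxy = 12771.5
nΣxy − ΣxΣy = 51086 − 51439.68 = -353.68
nΣx² − (Σx)² = 37506 − 36404.64 = 1101.36; nΣy² − (Σy)² = 76720.32 − 72684.16 = 4036.16
r = -353.68 / √(1101.36 × 4036.16) = -353.68 / 2108.3798 ≈ -0.168

-0.168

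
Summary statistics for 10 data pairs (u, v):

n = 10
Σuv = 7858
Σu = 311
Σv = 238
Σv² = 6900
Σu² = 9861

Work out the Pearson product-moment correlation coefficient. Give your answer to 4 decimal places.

r = (nΣuv − ΣuΣv) / √[(nΣu² − (Σu)²)(nΣv² − (Σv)²)]
Numerator: 10×7858 − 311×238 = 4562
Denominator: √[(98610 − 96721)(69000 − 56644)] = √[1889 × 12356] = 4831.1990
r = 4562 / 4831.1990 ≈ 0.9443

0.9443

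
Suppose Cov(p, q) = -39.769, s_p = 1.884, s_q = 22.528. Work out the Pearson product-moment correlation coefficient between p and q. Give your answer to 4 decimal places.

r = Cov(p,q) / (s_p · s_q) = -39.769 / (1.884 × 22.528)
  = -39.769 / 42.4428 ≈ -0.9370

-0.9370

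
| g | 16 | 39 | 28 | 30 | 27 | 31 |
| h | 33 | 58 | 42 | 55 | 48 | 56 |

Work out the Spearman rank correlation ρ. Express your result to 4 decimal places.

0.9429

Rank g: 1, 6, 3, 4, 2, 5
Rank h: 1, 6, 2, 4, 3, 5
d = rank(g) − rank(h): 0, 0, 1, 0, -1, 0; Σd² = 2
ρ = 1 − 6Σd² / [n(n²−1)] = 1 − 6×2 / (6×35) = 1 − 12/210 ≈ 0.9429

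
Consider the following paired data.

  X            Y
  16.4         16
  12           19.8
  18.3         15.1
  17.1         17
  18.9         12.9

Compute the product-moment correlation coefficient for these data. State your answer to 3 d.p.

-0.927

n = 5, ΣX = 82.7, ΣY = 80.8, ΣX² = 1397.47, ΣY² = 1331.46, ΣXY = 1310.84
nΣXY − ΣXΣY = 6554.2 − 6682.16 = -127.96
nΣX² − (ΣX)² = 6987.35 − 6839.29 = 148.06; nΣY² − (ΣY)² = 6657.3 − 6528.64 = 128.66
r = -127.96 / √(148.06 × 128.66) = -127.96 / 138.0196 ≈ -0.927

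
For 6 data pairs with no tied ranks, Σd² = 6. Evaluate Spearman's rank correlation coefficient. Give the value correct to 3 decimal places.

0.829

ρ = 1 − 6Σd² / [n(n²−1)] = 1 − 6×6 / (6×35)
  = 1 − 36/210 = 1 − 0.1714 ≈ 0.829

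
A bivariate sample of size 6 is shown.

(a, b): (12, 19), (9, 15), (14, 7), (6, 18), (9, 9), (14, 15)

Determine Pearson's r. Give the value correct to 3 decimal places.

n = 6, Σa = 64, Σb = 83, Σa² = 734, Σb² = 1265, Σab = 860
nΣab − ΣaΣb = 5160 − 5312 = -152
nΣa² − (Σa)² = 4404 − 4096 = 308; nΣb² − (Σb)² = 7590 − 6889 = 701
r = -152 / √(308 × 701) = -152 / 464.6590 ≈ -0.327

-0.327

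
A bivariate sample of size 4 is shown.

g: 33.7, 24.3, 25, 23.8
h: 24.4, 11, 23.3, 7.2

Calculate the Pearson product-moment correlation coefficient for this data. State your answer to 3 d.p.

0.688

n = 4, Σg = 106.8, Σh = 65.9, Σg² = 2917.62, Σh² = 1311.09, Σgh = 1843.44
nΣgh − ΣgΣh = 7373.76 − 7038.12 = 335.64
nΣg² − (Σg)² = 11670.48 − 11406.24 = 264.24; nΣh² − (Σh)² = 5244.36 − 4342.81 = 901.55
r = 335.64 / √(264.24 × 901.55) = 335.64 / 488.0836 ≈ 0.688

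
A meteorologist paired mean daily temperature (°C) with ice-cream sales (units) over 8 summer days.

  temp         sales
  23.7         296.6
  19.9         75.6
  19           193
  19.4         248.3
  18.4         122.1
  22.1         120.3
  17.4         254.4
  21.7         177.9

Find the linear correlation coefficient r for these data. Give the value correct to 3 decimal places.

n = 8, Σx = 161.6, Σy = 1488.2, Σx² = 3295.68, Σy² = 318337.08, Σxy = 30210.14
nΣxy − ΣxΣy = 241681.12 − 240493.12 = 1188
nΣx² − (Σx)² = 26365.44 − 26114.56 = 250.88; nΣy² − (Σy)² = 2546696.64 − 2214739.24 = 331957.4
r = 1188 / √(250.88 × 331957.4) = 1188 / 9125.8683 ≈ 0.130

0.130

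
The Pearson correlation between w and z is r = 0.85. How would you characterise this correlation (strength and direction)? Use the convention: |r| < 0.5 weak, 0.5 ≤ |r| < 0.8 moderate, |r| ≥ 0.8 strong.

strong positive

r = 0.85 > 0 so the relationship is positive.
|r| = 0.85, which falls in the strong range.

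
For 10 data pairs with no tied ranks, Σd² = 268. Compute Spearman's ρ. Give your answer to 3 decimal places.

ρ = 1 − 6Σd² / [n(n²−1)] = 1 − 6×268 / (10×99)
  = 1 − 1608/990 = 1 − 1.6242 ≈ -0.624

-0.624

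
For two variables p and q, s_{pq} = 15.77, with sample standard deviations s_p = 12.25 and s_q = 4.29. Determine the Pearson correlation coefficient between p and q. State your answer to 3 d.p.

0.300

r = Cov(p,q) / (s_p · s_q) = 15.77 / (12.25 × 4.29)
  = 15.77 / 52.5525 ≈ 0.300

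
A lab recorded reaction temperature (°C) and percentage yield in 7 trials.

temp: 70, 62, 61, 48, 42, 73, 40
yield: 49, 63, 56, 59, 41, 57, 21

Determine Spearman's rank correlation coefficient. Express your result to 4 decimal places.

Rank temp: 6, 5, 4, 3, 2, 7, 1
Rank yield: 3, 7, 4, 6, 2, 5, 1
d = rank(temp) − rank(yield): 3, -2, 0, -3, 0, 2, 0; Σd² = 26
ρ = 1 − 6Σd² / [n(n²−1)] = 1 − 6×26 / (7×48) = 1 − 156/336 ≈ 0.5357

0.5357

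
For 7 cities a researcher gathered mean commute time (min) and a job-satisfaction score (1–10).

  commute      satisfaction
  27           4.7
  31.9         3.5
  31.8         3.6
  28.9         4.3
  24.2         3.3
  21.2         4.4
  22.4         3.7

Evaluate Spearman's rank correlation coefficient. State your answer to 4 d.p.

-0.3571

Rank commute: 4, 7, 6, 5, 3, 1, 2
Rank satisfaction: 7, 2, 3, 5, 1, 6, 4
d = rank(commute) − rank(satisfaction): -3, 5, 3, 0, 2, -5, -2; Σd² = 76
ρ = 1 − 6Σd² / [n(n²−1)] = 1 − 6×76 / (7×48) = 1 − 456/336 ≈ -0.3571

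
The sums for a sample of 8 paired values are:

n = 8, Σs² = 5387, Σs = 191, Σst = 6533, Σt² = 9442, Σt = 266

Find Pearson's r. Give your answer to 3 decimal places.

r = (nΣst − ΣsΣt) / √[(nΣs² − (Σs)²)(nΣt² − (Σt)²)]
Numerator: 8×6533 − 191×266 = 1458
Denominator: √[(43096 − 36481)(75536 − 70756)] = √[6615 × 4780] = 5623.1397
r = 1458 / 5623.1397 ≈ 0.259

0.259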